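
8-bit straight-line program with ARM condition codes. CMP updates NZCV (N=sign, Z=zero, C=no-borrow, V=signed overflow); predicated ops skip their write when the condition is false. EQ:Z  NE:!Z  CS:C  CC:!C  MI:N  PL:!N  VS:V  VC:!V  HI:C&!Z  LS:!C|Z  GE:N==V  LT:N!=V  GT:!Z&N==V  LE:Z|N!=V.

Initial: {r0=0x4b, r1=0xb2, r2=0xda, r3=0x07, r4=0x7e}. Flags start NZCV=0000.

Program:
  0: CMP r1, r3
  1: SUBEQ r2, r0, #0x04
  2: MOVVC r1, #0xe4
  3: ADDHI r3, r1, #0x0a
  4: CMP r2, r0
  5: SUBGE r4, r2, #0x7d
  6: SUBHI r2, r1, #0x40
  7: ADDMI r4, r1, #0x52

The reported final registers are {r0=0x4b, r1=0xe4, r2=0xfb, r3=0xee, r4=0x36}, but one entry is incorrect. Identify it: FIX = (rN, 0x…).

FIX = (r2, 0xa4)

[0] flags=1010 → (cmp)
[1] flags=1010 EQ?F → skip
[2] flags=1010 VC?T → r1=0xe4
[3] flags=1010 HI?T → r3=0xee
[4] flags=1010 → (cmp)
[5] flags=1010 GE?F → skip
[6] flags=1010 HI?T → r2=0xa4
[7] flags=1010 MI?T → r4=0x36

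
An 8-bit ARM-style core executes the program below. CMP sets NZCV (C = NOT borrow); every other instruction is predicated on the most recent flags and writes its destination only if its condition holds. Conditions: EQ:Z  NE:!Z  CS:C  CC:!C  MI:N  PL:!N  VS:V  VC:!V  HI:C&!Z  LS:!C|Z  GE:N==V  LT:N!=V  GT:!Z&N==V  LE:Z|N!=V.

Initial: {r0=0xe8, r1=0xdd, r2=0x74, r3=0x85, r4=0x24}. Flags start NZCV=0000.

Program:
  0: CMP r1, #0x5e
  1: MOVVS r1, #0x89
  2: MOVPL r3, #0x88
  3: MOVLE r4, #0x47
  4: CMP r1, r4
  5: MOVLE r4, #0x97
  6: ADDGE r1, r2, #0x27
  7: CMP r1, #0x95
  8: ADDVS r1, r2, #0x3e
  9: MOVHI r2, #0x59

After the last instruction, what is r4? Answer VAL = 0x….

VAL = 0x97

[0] flags=0011 → (cmp)
[1] flags=0011 VS?T → r1=0x89
[2] flags=0011 PL?T → r3=0x88
[3] flags=0011 LE?T → r4=0x47
[4] flags=0011 → (cmp)
[5] flags=0011 LE?T → r4=0x97
[6] flags=0011 GE?F → skip
[7] flags=1000 → (cmp)
[8] flags=1000 VS?F → skip
[9] flags=1000 HI?F → skip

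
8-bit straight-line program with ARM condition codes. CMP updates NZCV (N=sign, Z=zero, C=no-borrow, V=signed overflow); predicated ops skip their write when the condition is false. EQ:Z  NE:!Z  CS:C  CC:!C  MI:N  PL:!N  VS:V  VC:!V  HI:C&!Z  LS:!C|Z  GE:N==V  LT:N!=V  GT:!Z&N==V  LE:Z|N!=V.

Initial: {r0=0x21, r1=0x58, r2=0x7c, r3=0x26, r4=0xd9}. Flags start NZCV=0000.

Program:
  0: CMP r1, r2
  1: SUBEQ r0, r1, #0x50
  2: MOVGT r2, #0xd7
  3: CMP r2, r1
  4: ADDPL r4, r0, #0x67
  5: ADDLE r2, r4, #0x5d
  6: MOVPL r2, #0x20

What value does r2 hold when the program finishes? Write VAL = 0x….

0: ✓ CMP  NZCV=1000
1: · SUBEQ
2: · MOVGT
3: ✓ CMP  NZCV=0010
4: ✓ ADDPL  r4←0x88
5: · ADDLE
6: ✓ MOVPL  r2←0x20

VAL = 0x20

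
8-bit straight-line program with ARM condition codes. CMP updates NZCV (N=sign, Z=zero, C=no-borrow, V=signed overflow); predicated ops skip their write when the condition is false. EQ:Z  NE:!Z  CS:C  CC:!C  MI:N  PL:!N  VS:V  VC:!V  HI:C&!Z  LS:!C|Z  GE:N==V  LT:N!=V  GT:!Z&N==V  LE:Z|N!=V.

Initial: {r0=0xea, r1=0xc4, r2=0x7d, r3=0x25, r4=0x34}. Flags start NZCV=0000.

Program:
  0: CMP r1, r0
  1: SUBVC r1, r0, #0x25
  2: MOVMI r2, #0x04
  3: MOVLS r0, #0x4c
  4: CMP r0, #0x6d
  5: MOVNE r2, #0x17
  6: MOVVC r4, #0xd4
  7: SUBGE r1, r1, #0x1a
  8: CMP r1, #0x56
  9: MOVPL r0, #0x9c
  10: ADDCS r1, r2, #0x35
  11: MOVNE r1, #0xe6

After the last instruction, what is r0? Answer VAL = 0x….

VAL = 0x9c

[0] flags=1000 → (cmp)
[1] flags=1000 VC?T → r1=0xc5
[2] flags=1000 MI?T → r2=0x04
[3] flags=1000 LS?T → r0=0x4c
[4] flags=1000 → (cmp)
[5] flags=1000 NE?T → r2=0x17
[6] flags=1000 VC?T → r4=0xd4
[7] flags=1000 GE?F → skip
[8] flags=0011 → (cmp)
[9] flags=0011 PL?T → r0=0x9c
[10] flags=0011 CS?T → r1=0x4c
[11] flags=0011 NE?T → r1=0xe6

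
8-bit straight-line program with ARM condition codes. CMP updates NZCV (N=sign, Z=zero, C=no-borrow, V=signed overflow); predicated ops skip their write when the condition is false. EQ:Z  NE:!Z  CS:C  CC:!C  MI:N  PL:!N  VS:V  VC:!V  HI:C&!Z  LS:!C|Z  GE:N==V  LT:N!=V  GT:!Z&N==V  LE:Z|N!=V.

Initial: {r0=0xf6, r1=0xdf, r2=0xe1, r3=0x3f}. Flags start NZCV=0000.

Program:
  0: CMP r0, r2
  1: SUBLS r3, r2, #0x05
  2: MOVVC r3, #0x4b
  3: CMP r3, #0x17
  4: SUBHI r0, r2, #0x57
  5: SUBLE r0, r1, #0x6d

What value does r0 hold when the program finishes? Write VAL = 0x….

[0] flags=0010 → (cmp)
[1] flags=0010 LS?F → skip
[2] flags=0010 VC?T → r3=0x4b
[3] flags=0010 → (cmp)
[4] flags=0010 HI?T → r0=0x8a
[5] flags=0010 LE?F → skip

VAL = 0x8a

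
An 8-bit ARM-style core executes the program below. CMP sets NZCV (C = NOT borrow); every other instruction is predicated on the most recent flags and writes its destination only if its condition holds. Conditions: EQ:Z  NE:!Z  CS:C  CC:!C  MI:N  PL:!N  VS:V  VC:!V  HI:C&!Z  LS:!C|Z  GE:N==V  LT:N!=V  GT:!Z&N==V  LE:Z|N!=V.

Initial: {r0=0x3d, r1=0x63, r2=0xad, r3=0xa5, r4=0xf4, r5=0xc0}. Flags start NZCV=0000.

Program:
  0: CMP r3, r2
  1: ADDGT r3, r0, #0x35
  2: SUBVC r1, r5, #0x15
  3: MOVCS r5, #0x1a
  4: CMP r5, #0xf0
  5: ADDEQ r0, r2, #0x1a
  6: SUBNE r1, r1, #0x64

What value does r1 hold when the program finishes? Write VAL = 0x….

[0] flags=1000 → (cmp)
[1] flags=1000 GT?F → skip
[2] flags=1000 VC?T → r1=0xab
[3] flags=1000 CS?F → skip
[4] flags=1000 → (cmp)
[5] flags=1000 EQ?F → skip
[6] flags=1000 NE?T → r1=0x47

VAL = 0x47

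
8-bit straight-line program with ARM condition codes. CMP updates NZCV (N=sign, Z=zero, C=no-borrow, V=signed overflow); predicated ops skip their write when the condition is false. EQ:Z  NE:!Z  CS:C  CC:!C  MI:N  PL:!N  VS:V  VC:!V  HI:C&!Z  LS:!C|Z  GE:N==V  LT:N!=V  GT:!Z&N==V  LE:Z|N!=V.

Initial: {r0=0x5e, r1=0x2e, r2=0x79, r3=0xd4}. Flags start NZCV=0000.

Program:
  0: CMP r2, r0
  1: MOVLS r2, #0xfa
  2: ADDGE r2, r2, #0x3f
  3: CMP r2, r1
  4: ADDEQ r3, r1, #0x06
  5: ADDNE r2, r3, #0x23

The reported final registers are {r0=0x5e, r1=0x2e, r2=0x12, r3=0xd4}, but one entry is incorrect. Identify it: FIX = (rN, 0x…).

0: ✓ CMP  NZCV=0010
1: · MOVLS
2: ✓ ADDGE  r2←0xb8
3: ✓ CMP  NZCV=1010
4: · ADDEQ
5: ✓ ADDNE  r2←0xf7

FIX = (r2, 0xf7)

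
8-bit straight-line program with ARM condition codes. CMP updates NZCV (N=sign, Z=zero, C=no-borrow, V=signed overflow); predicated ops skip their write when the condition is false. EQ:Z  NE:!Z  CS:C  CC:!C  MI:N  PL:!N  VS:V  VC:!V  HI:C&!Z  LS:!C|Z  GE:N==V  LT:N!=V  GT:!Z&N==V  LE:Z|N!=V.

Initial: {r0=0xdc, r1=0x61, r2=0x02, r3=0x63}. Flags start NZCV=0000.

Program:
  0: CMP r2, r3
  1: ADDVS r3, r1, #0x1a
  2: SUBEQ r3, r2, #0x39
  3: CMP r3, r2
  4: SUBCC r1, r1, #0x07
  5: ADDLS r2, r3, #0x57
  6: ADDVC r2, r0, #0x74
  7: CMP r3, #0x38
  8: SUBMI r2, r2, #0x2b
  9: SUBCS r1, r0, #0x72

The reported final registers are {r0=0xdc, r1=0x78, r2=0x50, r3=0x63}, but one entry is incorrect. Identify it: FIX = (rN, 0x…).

FIX = (r1, 0x6a)

0: ✓ CMP  NZCV=1000
1: · ADDVS
2: · SUBEQ
3: ✓ CMP  NZCV=0010
4: · SUBCC
5: · ADDLS
6: ✓ ADDVC  r2←0x50
7: ✓ CMP  NZCV=0010
8: · SUBMI
9: ✓ SUBCS  r1←0x6a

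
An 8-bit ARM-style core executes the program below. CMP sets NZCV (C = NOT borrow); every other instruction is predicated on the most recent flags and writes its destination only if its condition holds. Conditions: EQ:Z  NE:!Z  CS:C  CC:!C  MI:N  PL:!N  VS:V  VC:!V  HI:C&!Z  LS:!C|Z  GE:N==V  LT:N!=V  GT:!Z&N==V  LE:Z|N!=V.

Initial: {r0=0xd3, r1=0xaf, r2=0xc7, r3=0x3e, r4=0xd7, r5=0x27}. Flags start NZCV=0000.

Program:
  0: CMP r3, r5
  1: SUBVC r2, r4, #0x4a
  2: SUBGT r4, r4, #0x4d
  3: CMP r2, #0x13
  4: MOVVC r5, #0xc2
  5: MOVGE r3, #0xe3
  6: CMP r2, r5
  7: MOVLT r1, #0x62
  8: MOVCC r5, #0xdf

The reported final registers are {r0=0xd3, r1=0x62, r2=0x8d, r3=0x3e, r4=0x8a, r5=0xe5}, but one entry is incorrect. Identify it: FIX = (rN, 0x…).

FIX = (r5, 0x27)

0: ✓ CMP  NZCV=0010
1: ✓ SUBVC  r2←0x8d
2: ✓ SUBGT  r4←0x8a
3: ✓ CMP  NZCV=0011
4: · MOVVC
5: · MOVGE
6: ✓ CMP  NZCV=0011
7: ✓ MOVLT  r1←0x62
8: · MOVCC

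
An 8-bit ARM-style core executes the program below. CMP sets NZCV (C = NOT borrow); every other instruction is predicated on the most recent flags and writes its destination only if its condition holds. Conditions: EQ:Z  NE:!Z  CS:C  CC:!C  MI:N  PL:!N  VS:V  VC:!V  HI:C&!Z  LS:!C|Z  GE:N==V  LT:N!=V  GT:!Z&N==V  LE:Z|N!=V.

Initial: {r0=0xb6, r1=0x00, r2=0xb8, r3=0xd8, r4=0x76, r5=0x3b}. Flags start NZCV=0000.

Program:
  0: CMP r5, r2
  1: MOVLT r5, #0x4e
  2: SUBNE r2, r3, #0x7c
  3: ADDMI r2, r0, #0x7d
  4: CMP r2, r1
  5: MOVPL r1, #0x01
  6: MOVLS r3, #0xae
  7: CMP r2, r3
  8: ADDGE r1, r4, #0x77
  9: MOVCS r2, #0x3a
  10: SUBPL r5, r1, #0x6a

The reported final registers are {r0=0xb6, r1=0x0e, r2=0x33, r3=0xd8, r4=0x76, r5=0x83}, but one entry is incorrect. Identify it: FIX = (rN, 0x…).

[0] flags=1001 → (cmp)
[1] flags=1001 LT?F → skip
[2] flags=1001 NE?T → r2=0x5c
[3] flags=1001 MI?T → r2=0x33
[4] flags=0010 → (cmp)
[5] flags=0010 PL?T → r1=0x01
[6] flags=0010 LS?F → skip
[7] flags=0000 → (cmp)
[8] flags=0000 GE?T → r1=0xed
[9] flags=0000 CS?F → skip
[10] flags=0000 PL?T → r5=0x83

FIX = (r1, 0xed)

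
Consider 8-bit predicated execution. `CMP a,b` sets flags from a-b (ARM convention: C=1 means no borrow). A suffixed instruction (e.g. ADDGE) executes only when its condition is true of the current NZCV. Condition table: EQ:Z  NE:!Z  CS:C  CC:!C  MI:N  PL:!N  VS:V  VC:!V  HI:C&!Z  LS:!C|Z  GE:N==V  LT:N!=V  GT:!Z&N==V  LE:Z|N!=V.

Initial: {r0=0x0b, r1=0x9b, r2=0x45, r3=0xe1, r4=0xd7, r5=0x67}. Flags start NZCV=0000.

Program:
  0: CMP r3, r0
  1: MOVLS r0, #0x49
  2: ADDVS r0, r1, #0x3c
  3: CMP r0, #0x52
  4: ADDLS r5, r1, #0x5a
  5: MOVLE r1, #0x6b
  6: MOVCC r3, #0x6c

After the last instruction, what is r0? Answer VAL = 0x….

VAL = 0x0b

[0] flags=1010 → (cmp)
[1] flags=1010 LS?F → skip
[2] flags=1010 VS?F → skip
[3] flags=1000 → (cmp)
[4] flags=1000 LS?T → r5=0xf5
[5] flags=1000 LE?T → r1=0x6b
[6] flags=1000 CC?T → r3=0x6c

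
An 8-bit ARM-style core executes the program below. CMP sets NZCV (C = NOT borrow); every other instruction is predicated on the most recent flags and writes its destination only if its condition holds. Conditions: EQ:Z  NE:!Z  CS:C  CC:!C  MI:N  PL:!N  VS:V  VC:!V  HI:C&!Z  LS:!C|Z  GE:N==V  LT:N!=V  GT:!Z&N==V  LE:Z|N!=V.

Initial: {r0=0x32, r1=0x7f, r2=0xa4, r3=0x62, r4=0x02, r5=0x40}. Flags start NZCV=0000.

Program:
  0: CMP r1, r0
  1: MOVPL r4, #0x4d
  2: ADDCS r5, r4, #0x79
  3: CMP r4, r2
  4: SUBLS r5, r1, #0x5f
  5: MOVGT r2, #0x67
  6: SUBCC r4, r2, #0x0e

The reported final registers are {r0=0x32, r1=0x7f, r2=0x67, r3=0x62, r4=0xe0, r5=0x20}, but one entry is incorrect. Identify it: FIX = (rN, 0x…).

FIX = (r4, 0x59)

[0] flags=0010 → (cmp)
[1] flags=0010 PL?T → r4=0x4d
[2] flags=0010 CS?T → r5=0xc6
[3] flags=1001 → (cmp)
[4] flags=1001 LS?T → r5=0x20
[5] flags=1001 GT?T → r2=0x67
[6] flags=1001 CC?T → r4=0x59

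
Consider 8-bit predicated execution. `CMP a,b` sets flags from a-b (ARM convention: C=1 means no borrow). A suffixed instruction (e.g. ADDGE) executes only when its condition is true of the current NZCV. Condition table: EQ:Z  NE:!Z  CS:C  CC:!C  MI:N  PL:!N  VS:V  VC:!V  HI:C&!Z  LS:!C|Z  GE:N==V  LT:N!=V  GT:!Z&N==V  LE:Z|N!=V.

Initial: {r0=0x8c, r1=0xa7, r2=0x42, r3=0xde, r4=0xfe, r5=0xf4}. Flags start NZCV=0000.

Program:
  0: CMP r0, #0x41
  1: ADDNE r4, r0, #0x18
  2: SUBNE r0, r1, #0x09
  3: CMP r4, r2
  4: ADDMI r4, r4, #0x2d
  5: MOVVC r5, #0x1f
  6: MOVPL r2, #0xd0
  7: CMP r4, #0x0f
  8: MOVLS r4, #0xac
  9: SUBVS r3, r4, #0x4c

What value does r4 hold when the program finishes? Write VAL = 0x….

VAL = 0xa4

0: ✓ CMP  NZCV=0011
1: ✓ ADDNE  r4←0xa4
2: ✓ SUBNE  r0←0x9e
3: ✓ CMP  NZCV=0011
4: · ADDMI
5: · MOVVC
6: ✓ MOVPL  r2←0xd0
7: ✓ CMP  NZCV=1010
8: · MOVLS
9: · SUBVS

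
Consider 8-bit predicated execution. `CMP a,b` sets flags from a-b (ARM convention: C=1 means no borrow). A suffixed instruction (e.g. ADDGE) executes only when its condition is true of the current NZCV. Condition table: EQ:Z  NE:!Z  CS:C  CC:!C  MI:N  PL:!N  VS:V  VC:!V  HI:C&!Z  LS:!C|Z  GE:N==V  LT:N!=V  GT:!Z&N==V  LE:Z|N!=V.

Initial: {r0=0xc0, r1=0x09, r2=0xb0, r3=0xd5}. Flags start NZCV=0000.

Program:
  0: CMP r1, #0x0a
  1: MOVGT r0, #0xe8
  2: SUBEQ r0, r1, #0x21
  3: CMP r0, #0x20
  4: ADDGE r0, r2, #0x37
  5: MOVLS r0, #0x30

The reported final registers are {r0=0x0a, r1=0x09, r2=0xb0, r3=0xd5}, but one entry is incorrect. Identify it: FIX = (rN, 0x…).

FIX = (r0, 0xc0)

0: ✓ CMP  NZCV=1000
1: · MOVGT
2: · SUBEQ
3: ✓ CMP  NZCV=1010
4: · ADDGE
5: · MOVLS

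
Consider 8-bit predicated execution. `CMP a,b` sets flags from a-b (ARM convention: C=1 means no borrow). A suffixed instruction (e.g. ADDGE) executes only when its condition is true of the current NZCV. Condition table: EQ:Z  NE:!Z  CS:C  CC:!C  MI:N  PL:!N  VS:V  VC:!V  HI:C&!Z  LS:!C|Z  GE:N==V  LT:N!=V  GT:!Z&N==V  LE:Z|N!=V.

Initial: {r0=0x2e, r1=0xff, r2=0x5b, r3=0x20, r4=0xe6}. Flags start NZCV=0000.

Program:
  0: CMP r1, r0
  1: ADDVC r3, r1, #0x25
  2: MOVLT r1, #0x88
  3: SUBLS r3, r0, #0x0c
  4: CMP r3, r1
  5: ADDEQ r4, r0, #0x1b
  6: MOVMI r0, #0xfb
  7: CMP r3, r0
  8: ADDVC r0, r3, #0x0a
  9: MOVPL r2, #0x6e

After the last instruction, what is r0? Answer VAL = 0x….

VAL = 0x2e

0: ✓ CMP  NZCV=1010
1: ✓ ADDVC  r3←0x24
2: ✓ MOVLT  r1←0x88
3: · SUBLS
4: ✓ CMP  NZCV=1001
5: · ADDEQ
6: ✓ MOVMI  r0←0xfb
7: ✓ CMP  NZCV=0000
8: ✓ ADDVC  r0←0x2e
9: ✓ MOVPL  r2←0x6e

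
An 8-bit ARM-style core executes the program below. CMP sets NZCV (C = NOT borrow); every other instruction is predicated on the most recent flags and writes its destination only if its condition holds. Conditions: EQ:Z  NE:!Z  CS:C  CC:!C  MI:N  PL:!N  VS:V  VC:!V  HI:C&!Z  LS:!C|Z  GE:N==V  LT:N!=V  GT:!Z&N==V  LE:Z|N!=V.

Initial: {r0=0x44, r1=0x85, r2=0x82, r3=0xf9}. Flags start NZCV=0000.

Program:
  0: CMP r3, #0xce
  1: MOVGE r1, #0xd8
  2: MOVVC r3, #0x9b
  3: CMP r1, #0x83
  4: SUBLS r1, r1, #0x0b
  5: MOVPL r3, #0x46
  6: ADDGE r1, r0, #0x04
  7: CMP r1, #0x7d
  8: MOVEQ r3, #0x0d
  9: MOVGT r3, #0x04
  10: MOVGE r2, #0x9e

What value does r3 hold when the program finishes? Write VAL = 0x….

VAL = 0x46

0: ✓ CMP  NZCV=0010
1: ✓ MOVGE  r1←0xd8
2: ✓ MOVVC  r3←0x9b
3: ✓ CMP  NZCV=0010
4: · SUBLS
5: ✓ MOVPL  r3←0x46
6: ✓ ADDGE  r1←0x48
7: ✓ CMP  NZCV=1000
8: · MOVEQ
9: · MOVGT
10: · MOVGE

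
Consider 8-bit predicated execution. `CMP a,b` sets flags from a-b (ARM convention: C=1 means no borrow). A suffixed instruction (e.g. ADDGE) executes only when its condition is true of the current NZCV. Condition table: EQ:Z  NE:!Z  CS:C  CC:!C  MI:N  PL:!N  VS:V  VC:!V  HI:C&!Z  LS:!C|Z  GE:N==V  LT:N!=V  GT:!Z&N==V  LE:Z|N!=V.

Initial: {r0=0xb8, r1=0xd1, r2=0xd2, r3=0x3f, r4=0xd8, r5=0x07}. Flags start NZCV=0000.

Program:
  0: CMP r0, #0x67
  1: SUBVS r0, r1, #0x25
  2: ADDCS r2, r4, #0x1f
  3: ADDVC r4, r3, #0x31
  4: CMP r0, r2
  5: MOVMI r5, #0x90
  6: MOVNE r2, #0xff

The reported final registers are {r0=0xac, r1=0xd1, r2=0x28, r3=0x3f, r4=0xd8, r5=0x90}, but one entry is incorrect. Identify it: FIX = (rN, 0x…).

0: ✓ CMP  NZCV=0011
1: ✓ SUBVS  r0←0xac
2: ✓ ADDCS  r2←0xf7
3: · ADDVC
4: ✓ CMP  NZCV=1000
5: ✓ MOVMI  r5←0x90
6: ✓ MOVNE  r2←0xff

FIX = (r2, 0xff)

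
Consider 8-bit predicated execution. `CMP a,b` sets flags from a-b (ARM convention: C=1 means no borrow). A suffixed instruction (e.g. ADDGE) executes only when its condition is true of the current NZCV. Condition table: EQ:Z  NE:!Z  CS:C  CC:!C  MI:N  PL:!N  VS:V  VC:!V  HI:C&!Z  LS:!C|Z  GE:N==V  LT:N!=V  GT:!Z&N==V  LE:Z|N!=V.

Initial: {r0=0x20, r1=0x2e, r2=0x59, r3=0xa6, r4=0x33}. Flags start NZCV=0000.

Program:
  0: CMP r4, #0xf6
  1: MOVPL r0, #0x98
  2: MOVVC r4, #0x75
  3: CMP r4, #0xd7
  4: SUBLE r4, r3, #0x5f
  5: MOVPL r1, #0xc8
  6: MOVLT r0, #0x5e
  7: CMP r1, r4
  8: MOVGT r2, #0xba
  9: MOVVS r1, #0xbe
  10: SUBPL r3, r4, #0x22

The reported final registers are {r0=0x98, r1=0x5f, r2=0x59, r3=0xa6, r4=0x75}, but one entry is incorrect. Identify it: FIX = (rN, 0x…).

FIX = (r1, 0x2e)

[0] flags=0000 → (cmp)
[1] flags=0000 PL?T → r0=0x98
[2] flags=0000 VC?T → r4=0x75
[3] flags=1001 → (cmp)
[4] flags=1001 LE?F → skip
[5] flags=1001 PL?F → skip
[6] flags=1001 LT?F → skip
[7] flags=1000 → (cmp)
[8] flags=1000 GT?F → skip
[9] flags=1000 VS?F → skip
[10] flags=1000 PL?F → skip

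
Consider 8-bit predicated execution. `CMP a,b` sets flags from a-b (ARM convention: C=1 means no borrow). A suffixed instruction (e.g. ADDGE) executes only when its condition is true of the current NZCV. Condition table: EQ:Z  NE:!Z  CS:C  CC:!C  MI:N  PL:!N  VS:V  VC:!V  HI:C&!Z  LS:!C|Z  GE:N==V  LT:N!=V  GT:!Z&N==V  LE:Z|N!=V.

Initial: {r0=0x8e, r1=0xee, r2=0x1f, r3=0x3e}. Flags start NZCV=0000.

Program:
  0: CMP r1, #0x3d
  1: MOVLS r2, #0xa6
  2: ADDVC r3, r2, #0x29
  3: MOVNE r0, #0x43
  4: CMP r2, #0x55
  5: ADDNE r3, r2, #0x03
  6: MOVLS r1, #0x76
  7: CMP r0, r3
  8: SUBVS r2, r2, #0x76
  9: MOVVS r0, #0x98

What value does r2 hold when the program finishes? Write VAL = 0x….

[0] flags=1010 → (cmp)
[1] flags=1010 LS?F → skip
[2] flags=1010 VC?T → r3=0x48
[3] flags=1010 NE?T → r0=0x43
[4] flags=1000 → (cmp)
[5] flags=1000 NE?T → r3=0x22
[6] flags=1000 LS?T → r1=0x76
[7] flags=0010 → (cmp)
[8] flags=0010 VS?F → skip
[9] flags=0010 VS?F → skip

VAL = 0x1f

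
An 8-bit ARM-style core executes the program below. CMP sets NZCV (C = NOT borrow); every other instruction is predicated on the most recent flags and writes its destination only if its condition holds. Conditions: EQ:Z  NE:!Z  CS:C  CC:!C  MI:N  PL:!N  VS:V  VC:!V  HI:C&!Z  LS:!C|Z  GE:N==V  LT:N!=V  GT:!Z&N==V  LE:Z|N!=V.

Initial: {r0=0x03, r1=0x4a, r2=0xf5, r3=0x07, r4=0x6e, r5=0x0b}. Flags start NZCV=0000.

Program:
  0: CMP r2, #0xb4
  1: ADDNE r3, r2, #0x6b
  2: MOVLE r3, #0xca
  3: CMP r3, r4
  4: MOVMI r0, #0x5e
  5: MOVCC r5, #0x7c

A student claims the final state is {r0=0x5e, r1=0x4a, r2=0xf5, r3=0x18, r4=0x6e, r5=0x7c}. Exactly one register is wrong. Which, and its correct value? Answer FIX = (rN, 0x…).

FIX = (r3, 0x60)

0: ✓ CMP  NZCV=0010
1: ✓ ADDNE  r3←0x60
2: · MOVLE
3: ✓ CMP  NZCV=1000
4: ✓ MOVMI  r0←0x5e
5: ✓ MOVCC  r5←0x7c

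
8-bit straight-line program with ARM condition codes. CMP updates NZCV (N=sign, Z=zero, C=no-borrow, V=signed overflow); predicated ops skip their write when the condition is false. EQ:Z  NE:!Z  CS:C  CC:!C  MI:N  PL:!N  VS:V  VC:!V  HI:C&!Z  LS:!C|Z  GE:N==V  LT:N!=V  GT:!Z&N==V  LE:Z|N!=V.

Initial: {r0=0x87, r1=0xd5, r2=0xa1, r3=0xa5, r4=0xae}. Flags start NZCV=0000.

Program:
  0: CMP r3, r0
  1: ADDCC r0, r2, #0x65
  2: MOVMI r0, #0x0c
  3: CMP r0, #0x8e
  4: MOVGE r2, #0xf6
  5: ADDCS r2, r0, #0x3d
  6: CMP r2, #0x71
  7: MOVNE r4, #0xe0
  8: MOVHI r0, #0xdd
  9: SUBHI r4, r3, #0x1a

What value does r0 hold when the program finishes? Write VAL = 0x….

[0] flags=0010 → (cmp)
[1] flags=0010 CC?F → skip
[2] flags=0010 MI?F → skip
[3] flags=1000 → (cmp)
[4] flags=1000 GE?F → skip
[5] flags=1000 CS?F → skip
[6] flags=0011 → (cmp)
[7] flags=0011 NE?T → r4=0xe0
[8] flags=0011 HI?T → r0=0xdd
[9] flags=0011 HI?T → r4=0x8b

VAL = 0xdd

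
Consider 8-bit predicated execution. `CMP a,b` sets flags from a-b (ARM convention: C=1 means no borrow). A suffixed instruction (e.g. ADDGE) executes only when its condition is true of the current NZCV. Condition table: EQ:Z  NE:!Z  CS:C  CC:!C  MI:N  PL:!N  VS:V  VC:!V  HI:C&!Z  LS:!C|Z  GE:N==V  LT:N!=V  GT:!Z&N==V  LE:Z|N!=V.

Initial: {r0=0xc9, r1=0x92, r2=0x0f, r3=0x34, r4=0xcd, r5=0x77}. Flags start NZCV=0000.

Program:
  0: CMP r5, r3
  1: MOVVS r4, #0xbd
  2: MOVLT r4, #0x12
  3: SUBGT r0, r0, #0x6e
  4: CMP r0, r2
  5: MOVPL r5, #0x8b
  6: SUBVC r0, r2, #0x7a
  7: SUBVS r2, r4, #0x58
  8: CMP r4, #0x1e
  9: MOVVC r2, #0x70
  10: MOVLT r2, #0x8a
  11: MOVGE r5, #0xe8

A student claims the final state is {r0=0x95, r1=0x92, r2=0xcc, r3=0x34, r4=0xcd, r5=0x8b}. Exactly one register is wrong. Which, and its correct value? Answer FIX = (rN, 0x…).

[0] flags=0010 → (cmp)
[1] flags=0010 VS?F → skip
[2] flags=0010 LT?F → skip
[3] flags=0010 GT?T → r0=0x5b
[4] flags=0010 → (cmp)
[5] flags=0010 PL?T → r5=0x8b
[6] flags=0010 VC?T → r0=0x95
[7] flags=0010 VS?F → skip
[8] flags=1010 → (cmp)
[9] flags=1010 VC?T → r2=0x70
[10] flags=1010 LT?T → r2=0x8a
[11] flags=1010 GE?F → skip

FIX = (r2, 0x8a)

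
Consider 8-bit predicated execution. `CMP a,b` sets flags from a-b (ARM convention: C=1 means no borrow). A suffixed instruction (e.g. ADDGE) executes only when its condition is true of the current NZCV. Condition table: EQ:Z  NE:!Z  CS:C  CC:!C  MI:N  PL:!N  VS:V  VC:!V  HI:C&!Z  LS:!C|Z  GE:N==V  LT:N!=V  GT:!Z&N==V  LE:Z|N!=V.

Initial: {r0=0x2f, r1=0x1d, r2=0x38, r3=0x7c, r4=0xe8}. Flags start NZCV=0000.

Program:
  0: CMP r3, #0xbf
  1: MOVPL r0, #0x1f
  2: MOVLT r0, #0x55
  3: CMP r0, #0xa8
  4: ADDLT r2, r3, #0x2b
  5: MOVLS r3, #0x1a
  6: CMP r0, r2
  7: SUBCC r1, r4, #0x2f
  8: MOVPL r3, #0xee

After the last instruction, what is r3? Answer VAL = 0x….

VAL = 0x1a

0: ✓ CMP  NZCV=1001
1: · MOVPL
2: · MOVLT
3: ✓ CMP  NZCV=1001
4: · ADDLT
5: ✓ MOVLS  r3←0x1a
6: ✓ CMP  NZCV=1000
7: ✓ SUBCC  r1←0xb9
8: · MOVPL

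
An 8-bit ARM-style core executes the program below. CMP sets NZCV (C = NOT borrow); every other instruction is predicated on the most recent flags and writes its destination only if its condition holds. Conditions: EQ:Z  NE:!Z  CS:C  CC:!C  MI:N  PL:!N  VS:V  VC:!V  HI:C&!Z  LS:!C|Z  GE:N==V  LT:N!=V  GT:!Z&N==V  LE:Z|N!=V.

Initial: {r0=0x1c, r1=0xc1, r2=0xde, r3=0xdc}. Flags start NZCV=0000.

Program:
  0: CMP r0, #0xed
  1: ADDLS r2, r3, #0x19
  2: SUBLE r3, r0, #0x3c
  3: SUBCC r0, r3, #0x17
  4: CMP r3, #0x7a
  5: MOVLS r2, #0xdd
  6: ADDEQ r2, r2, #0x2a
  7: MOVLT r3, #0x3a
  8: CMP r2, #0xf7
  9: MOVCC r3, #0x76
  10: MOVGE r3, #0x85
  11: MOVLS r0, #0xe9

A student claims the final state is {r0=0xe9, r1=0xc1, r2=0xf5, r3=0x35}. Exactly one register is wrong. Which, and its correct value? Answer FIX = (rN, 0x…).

0: ✓ CMP  NZCV=0000
1: ✓ ADDLS  r2←0xf5
2: · SUBLE
3: ✓ SUBCC  r0←0xc5
4: ✓ CMP  NZCV=0011
5: · MOVLS
6: · ADDEQ
7: ✓ MOVLT  r3←0x3a
8: ✓ CMP  NZCV=1000
9: ✓ MOVCC  r3←0x76
10: · MOVGE
11: ✓ MOVLS  r0←0xe9

FIX = (r3, 0x76)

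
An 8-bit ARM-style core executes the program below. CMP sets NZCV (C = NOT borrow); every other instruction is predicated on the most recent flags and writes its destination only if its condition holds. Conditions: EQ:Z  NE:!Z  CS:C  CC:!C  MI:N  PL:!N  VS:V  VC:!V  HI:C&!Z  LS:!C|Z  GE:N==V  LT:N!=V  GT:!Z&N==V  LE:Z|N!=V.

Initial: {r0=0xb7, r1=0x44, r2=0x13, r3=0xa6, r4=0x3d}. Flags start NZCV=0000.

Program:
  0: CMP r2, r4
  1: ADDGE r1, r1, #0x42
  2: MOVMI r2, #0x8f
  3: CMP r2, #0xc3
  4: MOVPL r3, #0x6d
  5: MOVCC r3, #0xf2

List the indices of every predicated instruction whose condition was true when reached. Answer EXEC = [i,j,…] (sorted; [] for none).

EXEC = [2,5]

0: ✓ CMP  NZCV=1000
1: · ADDGE
2: ✓ MOVMI  r2←0x8f
3: ✓ CMP  NZCV=1000
4: · MOVPL
5: ✓ MOVCC  r3←0xf2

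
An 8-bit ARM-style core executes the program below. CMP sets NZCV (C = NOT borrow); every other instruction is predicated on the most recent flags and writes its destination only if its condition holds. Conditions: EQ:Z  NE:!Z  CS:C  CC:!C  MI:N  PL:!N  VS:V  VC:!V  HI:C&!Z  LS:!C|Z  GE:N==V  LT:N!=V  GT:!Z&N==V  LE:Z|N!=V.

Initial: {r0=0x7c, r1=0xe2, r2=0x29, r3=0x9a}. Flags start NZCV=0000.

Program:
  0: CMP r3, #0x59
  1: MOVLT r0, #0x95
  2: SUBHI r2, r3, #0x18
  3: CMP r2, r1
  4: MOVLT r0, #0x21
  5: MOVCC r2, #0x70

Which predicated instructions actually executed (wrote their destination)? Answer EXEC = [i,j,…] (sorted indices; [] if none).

EXEC = [1,2,4,5]

[0] flags=0011 → (cmp)
[1] flags=0011 LT?T → r0=0x95
[2] flags=0011 HI?T → r2=0x82
[3] flags=1000 → (cmp)
[4] flags=1000 LT?T → r0=0x21
[5] flags=1000 CC?T → r2=0x70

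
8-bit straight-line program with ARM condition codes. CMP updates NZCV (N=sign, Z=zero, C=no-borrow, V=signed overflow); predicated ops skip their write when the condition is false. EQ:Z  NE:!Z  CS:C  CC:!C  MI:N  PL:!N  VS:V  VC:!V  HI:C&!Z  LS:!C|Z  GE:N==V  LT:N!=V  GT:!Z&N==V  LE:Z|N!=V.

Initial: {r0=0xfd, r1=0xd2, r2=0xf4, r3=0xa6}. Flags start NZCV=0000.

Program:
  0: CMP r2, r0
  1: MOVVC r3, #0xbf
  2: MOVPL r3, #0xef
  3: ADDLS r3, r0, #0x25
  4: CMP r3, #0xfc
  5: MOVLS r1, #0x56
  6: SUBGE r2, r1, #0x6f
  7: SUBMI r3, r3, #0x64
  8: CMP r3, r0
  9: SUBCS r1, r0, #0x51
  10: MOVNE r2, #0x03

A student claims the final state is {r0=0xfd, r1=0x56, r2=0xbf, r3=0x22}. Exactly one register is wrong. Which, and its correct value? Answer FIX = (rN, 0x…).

[0] flags=1000 → (cmp)
[1] flags=1000 VC?T → r3=0xbf
[2] flags=1000 PL?F → skip
[3] flags=1000 LS?T → r3=0x22
[4] flags=0000 → (cmp)
[5] flags=0000 LS?T → r1=0x56
[6] flags=0000 GE?T → r2=0xe7
[7] flags=0000 MI?F → skip
[8] flags=0000 → (cmp)
[9] flags=0000 CS?F → skip
[10] flags=0000 NE?T → r2=0x03

FIX = (r2, 0x03)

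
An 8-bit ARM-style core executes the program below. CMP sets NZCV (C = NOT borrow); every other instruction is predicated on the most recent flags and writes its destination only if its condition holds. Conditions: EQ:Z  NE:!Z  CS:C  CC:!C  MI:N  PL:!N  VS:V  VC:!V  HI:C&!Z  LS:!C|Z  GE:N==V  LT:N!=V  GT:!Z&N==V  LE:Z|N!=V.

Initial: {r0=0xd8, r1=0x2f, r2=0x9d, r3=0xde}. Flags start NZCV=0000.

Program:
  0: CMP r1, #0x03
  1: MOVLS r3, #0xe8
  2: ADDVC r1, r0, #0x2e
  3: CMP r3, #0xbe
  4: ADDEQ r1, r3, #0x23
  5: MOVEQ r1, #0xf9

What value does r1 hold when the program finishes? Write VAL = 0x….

VAL = 0x06

[0] flags=0010 → (cmp)
[1] flags=0010 LS?F → skip
[2] flags=0010 VC?T → r1=0x06
[3] flags=0010 → (cmp)
[4] flags=0010 EQ?F → skip
[5] flags=0010 EQ?F → skip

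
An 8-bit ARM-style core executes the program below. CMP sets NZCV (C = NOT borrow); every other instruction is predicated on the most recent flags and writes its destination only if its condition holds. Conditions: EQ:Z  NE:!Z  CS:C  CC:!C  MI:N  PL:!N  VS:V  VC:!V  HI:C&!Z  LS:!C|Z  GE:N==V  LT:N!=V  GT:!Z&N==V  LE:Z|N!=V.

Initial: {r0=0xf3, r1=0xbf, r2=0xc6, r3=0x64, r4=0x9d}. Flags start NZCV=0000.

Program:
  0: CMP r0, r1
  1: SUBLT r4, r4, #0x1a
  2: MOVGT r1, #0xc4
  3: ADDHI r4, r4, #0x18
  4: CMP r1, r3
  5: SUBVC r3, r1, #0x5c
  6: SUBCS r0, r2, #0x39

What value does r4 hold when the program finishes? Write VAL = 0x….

VAL = 0xb5

0: ✓ CMP  NZCV=0010
1: · SUBLT
2: ✓ MOVGT  r1←0xc4
3: ✓ ADDHI  r4←0xb5
4: ✓ CMP  NZCV=0011
5: · SUBVC
6: ✓ SUBCS  r0←0x8d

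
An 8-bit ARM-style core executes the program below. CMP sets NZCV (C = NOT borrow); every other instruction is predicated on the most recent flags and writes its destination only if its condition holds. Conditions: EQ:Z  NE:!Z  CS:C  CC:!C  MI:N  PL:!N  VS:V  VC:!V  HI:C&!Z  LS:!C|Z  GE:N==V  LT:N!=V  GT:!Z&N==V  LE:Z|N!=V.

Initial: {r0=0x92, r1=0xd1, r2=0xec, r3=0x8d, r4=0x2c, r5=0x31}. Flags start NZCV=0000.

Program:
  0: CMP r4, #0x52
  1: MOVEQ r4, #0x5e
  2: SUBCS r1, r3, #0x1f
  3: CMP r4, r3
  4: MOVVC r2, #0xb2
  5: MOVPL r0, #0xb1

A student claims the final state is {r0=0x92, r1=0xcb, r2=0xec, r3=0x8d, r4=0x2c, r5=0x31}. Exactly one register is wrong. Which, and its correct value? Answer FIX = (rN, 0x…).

FIX = (r1, 0xd1)

[0] flags=1000 → (cmp)
[1] flags=1000 EQ?F → skip
[2] flags=1000 CS?F → skip
[3] flags=1001 → (cmp)
[4] flags=1001 VC?F → skip
[5] flags=1001 PL?F → skip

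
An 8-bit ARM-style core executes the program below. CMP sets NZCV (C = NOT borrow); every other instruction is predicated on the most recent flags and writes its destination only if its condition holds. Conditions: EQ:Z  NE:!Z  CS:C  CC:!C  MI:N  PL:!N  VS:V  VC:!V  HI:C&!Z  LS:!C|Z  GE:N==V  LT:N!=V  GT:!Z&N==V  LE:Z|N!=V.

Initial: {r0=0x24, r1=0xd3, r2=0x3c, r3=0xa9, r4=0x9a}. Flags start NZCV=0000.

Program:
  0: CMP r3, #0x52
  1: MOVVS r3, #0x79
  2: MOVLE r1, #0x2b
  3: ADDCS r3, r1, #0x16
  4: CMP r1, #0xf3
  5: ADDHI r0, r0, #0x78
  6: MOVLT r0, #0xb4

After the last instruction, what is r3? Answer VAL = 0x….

VAL = 0x41

0: ✓ CMP  NZCV=0011
1: ✓ MOVVS  r3←0x79
2: ✓ MOVLE  r1←0x2b
3: ✓ ADDCS  r3←0x41
4: ✓ CMP  NZCV=0000
5: · ADDHI
6: · MOVLT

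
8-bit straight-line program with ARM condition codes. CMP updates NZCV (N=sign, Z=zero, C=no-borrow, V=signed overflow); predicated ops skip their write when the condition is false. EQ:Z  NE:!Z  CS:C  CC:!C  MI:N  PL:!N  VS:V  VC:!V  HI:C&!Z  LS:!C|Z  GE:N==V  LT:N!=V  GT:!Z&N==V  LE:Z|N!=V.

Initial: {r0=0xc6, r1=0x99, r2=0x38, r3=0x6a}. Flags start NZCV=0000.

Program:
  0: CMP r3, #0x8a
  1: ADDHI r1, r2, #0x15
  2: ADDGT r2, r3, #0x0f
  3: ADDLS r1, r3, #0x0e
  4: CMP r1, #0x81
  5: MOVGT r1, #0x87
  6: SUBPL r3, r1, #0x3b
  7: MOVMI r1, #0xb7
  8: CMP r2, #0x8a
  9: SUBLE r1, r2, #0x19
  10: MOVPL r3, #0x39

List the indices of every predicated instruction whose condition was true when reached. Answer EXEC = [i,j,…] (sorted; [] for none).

0: ✓ CMP  NZCV=1001
1: · ADDHI
2: ✓ ADDGT  r2←0x79
3: ✓ ADDLS  r1←0x78
4: ✓ CMP  NZCV=1001
5: ✓ MOVGT  r1←0x87
6: · SUBPL
7: ✓ MOVMI  r1←0xb7
8: ✓ CMP  NZCV=1001
9: · SUBLE
10: · MOVPL

EXEC = [2,3,5,7]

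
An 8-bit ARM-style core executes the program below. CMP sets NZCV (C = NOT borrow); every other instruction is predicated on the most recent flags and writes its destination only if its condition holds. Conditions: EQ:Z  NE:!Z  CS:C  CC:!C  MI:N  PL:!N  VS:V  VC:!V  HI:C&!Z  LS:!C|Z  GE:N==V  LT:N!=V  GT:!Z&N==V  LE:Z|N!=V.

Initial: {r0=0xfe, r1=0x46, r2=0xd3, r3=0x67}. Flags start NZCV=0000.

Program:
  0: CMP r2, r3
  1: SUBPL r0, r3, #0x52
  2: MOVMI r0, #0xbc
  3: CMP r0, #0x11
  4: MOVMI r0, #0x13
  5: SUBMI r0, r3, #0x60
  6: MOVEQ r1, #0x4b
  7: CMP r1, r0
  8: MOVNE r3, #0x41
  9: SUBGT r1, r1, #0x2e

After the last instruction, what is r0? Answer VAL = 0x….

VAL = 0x15

[0] flags=0011 → (cmp)
[1] flags=0011 PL?T → r0=0x15
[2] flags=0011 MI?F → skip
[3] flags=0010 → (cmp)
[4] flags=0010 MI?F → skip
[5] flags=0010 MI?F → skip
[6] flags=0010 EQ?F → skip
[7] flags=0010 → (cmp)
[8] flags=0010 NE?T → r3=0x41
[9] flags=0010 GT?T → r1=0x18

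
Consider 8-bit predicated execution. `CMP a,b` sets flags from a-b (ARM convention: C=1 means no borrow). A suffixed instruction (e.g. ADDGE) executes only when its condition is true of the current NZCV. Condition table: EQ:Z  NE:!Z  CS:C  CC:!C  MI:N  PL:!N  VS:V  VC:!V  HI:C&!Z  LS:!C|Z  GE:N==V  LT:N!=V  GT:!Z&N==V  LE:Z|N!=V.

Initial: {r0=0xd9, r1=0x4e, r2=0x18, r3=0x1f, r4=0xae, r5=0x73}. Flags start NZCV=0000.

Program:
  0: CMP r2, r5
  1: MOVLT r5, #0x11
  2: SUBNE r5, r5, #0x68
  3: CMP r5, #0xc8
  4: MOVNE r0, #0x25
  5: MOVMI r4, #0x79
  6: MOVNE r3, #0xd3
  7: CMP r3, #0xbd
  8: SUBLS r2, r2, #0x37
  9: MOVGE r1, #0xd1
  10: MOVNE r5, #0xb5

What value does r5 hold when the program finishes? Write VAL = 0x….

VAL = 0xb5

[0] flags=1000 → (cmp)
[1] flags=1000 LT?T → r5=0x11
[2] flags=1000 NE?T → r5=0xa9
[3] flags=1000 → (cmp)
[4] flags=1000 NE?T → r0=0x25
[5] flags=1000 MI?T → r4=0x79
[6] flags=1000 NE?T → r3=0xd3
[7] flags=0010 → (cmp)
[8] flags=0010 LS?F → skip
[9] flags=0010 GE?T → r1=0xd1
[10] flags=0010 NE?T → r5=0xb5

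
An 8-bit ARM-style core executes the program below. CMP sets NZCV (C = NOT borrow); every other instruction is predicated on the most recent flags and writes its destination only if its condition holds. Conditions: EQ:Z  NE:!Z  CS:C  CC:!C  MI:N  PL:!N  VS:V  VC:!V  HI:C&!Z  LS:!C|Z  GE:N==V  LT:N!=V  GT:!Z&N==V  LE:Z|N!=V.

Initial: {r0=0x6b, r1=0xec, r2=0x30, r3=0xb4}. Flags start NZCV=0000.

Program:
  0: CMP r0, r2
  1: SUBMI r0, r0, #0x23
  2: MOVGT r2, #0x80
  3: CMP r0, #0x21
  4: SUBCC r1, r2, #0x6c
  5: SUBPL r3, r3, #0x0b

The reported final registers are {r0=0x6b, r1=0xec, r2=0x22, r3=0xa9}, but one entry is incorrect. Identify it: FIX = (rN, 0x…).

0: ✓ CMP  NZCV=0010
1: · SUBMI
2: ✓ MOVGT  r2←0x80
3: ✓ CMP  NZCV=0010
4: · SUBCC
5: ✓ SUBPL  r3←0xa9

FIX = (r2, 0x80)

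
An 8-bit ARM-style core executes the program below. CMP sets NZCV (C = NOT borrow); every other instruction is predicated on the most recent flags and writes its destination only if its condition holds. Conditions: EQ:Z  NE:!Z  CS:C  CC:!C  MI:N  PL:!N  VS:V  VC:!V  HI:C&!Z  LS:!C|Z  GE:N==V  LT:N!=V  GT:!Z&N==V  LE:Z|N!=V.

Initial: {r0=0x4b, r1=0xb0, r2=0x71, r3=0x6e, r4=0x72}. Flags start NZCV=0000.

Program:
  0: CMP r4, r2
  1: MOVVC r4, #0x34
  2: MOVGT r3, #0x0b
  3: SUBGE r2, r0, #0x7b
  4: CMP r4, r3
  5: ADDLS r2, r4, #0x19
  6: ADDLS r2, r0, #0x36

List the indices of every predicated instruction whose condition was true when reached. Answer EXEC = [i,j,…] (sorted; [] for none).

0: ✓ CMP  NZCV=0010
1: ✓ MOVVC  r4←0x34
2: ✓ MOVGT  r3←0x0b
3: ✓ SUBGE  r2←0xd0
4: ✓ CMP  NZCV=0010
5: · ADDLS
6: · ADDLS

EXEC = [1,2,3]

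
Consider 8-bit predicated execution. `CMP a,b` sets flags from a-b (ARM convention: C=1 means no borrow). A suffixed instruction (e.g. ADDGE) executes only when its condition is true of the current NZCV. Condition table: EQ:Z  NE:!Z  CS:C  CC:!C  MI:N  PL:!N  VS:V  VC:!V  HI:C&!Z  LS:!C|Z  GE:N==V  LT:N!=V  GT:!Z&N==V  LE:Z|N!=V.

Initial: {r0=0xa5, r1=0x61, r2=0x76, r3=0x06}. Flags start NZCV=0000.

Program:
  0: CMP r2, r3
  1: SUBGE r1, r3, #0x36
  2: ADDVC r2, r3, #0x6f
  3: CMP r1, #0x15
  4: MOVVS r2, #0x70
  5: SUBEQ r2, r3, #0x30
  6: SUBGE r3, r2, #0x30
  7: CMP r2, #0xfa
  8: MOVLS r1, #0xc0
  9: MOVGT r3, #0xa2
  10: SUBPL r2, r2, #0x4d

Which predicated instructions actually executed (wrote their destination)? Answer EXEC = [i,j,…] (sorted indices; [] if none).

0: ✓ CMP  NZCV=0010
1: ✓ SUBGE  r1←0xd0
2: ✓ ADDVC  r2←0x75
3: ✓ CMP  NZCV=1010
4: · MOVVS
5: · SUBEQ
6: · SUBGE
7: ✓ CMP  NZCV=0000
8: ✓ MOVLS  r1←0xc0
9: ✓ MOVGT  r3←0xa2
10: ✓ SUBPL  r2←0x28

EXEC = [1,2,8,9,10]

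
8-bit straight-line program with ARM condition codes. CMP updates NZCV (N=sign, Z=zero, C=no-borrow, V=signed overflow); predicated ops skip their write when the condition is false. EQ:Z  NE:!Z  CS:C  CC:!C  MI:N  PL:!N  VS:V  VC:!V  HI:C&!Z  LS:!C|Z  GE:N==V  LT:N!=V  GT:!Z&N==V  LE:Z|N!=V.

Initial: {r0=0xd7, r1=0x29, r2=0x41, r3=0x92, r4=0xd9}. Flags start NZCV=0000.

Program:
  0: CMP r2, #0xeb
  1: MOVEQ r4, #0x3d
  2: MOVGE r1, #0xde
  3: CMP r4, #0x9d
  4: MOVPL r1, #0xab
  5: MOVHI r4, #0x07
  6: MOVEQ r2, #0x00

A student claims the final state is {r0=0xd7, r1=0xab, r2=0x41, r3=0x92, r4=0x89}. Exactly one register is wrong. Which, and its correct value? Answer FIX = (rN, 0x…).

[0] flags=0000 → (cmp)
[1] flags=0000 EQ?F → skip
[2] flags=0000 GE?T → r1=0xde
[3] flags=0010 → (cmp)
[4] flags=0010 PL?T → r1=0xab
[5] flags=0010 HI?T → r4=0x07
[6] flags=0010 EQ?F → skip

FIX = (r4, 0x07)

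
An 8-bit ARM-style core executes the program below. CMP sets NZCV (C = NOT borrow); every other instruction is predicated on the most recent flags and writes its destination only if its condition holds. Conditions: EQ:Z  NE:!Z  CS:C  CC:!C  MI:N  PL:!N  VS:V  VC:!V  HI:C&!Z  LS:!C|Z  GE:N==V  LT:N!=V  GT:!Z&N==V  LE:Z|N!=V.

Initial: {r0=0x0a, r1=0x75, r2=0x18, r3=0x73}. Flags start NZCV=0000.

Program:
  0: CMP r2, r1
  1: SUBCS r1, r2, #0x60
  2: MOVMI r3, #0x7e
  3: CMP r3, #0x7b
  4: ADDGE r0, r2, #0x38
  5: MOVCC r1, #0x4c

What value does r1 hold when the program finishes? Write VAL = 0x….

VAL = 0x75

[0] flags=1000 → (cmp)
[1] flags=1000 CS?F → skip
[2] flags=1000 MI?T → r3=0x7e
[3] flags=0010 → (cmp)
[4] flags=0010 GE?T → r0=0x50
[5] flags=0010 CC?F → skip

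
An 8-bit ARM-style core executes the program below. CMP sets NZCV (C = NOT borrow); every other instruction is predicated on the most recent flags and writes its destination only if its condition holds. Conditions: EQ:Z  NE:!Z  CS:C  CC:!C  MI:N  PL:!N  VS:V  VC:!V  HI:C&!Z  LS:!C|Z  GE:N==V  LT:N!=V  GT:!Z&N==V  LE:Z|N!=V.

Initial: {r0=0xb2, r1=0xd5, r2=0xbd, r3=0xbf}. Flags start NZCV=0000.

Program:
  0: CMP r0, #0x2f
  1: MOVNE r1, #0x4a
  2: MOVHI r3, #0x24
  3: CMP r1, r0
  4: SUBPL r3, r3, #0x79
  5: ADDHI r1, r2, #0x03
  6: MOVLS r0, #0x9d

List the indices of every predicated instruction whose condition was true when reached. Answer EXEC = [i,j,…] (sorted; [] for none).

EXEC = [1,2,6]

0: ✓ CMP  NZCV=1010
1: ✓ MOVNE  r1←0x4a
2: ✓ MOVHI  r3←0x24
3: ✓ CMP  NZCV=1001
4: · SUBPL
5: · ADDHI
6: ✓ MOVLS  r0←0x9d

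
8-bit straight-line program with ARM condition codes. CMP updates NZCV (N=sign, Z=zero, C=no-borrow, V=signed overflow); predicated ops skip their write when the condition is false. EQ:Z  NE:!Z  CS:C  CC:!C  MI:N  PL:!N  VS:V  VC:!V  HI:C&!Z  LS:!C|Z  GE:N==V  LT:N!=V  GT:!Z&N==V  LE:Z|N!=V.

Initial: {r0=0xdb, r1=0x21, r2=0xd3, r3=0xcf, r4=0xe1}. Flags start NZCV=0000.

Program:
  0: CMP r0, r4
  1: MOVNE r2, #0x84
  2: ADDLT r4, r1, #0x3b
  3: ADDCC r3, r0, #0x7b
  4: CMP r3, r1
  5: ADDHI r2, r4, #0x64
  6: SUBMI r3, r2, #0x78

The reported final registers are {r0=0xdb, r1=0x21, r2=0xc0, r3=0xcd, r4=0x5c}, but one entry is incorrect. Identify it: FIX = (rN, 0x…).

FIX = (r3, 0x56)

0: ✓ CMP  NZCV=1000
1: ✓ MOVNE  r2←0x84
2: ✓ ADDLT  r4←0x5c
3: ✓ ADDCC  r3←0x56
4: ✓ CMP  NZCV=0010
5: ✓ ADDHI  r2←0xc0
6: · SUBMI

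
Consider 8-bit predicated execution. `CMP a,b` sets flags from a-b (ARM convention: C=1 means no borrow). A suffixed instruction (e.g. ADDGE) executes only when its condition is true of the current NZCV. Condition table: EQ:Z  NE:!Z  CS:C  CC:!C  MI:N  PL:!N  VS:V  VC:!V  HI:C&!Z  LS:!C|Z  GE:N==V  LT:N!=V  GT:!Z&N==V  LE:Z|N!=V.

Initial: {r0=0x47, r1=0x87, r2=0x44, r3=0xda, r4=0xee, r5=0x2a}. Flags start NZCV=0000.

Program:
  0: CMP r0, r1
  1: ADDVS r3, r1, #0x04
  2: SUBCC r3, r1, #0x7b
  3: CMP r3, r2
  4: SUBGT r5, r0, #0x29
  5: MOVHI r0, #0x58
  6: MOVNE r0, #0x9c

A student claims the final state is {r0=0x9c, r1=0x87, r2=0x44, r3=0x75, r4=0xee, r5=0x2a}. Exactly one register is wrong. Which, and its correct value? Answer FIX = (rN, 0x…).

FIX = (r3, 0x0c)

0: ✓ CMP  NZCV=1001
1: ✓ ADDVS  r3←0x8b
2: ✓ SUBCC  r3←0x0c
3: ✓ CMP  NZCV=1000
4: · SUBGT
5: · MOVHI
6: ✓ MOVNE  r0←0x9c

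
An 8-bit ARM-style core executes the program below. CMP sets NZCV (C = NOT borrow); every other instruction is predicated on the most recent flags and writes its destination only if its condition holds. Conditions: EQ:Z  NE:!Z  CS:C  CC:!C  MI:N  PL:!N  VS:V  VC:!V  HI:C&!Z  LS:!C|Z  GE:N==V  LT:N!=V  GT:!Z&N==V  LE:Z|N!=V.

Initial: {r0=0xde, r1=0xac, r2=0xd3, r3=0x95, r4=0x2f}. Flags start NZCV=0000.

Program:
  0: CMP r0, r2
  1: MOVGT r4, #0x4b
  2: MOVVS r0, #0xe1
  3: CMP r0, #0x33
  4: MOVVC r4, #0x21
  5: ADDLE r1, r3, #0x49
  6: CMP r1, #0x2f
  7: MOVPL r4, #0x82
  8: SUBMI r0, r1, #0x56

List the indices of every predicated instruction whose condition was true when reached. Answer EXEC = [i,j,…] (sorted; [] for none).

[0] flags=0010 → (cmp)
[1] flags=0010 GT?T → r4=0x4b
[2] flags=0010 VS?F → skip
[3] flags=1010 → (cmp)
[4] flags=1010 VC?T → r4=0x21
[5] flags=1010 LE?T → r1=0xde
[6] flags=1010 → (cmp)
[7] flags=1010 PL?F → skip
[8] flags=1010 MI?T → r0=0x88

EXEC = [1,4,5,8]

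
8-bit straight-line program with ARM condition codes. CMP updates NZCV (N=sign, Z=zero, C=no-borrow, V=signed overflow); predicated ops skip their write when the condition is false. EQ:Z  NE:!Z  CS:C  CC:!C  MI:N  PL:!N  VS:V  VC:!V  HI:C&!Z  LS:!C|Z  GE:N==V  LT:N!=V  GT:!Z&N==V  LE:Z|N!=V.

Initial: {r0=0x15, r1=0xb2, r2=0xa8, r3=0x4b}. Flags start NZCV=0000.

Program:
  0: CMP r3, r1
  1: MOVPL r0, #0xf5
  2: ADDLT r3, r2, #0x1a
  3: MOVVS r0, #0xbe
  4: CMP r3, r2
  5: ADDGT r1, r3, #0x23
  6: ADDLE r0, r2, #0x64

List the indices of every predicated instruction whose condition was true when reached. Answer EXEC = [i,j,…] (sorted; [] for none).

0: ✓ CMP  NZCV=1001
1: · MOVPL
2: · ADDLT
3: ✓ MOVVS  r0←0xbe
4: ✓ CMP  NZCV=1001
5: ✓ ADDGT  r1←0x6e
6: · ADDLE

EXEC = [3,5]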